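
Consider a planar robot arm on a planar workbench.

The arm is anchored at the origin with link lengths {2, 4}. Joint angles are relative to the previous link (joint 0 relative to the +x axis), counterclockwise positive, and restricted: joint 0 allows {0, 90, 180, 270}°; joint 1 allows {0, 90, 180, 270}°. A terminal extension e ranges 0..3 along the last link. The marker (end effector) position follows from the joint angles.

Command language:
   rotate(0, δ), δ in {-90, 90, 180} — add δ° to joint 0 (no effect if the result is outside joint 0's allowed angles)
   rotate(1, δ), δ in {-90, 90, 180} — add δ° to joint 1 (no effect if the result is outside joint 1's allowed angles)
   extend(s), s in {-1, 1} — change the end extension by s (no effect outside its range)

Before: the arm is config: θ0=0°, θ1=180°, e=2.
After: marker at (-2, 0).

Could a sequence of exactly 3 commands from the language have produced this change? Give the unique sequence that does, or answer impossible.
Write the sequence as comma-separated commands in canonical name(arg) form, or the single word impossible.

extend(-1), extend(-1), extend(-1)

initial: config: θ0=0°, θ1=180°, e=2
t=1 extend(-1) ⇒ config: θ0=0°, θ1=180°, e=1
t=2 extend(-1) ⇒ config: θ0=0°, θ1=180°, e=0
t=3 extend(-1) ⇒ config: θ0=0°, θ1=180°, e=0
no rival 3-sequence matches.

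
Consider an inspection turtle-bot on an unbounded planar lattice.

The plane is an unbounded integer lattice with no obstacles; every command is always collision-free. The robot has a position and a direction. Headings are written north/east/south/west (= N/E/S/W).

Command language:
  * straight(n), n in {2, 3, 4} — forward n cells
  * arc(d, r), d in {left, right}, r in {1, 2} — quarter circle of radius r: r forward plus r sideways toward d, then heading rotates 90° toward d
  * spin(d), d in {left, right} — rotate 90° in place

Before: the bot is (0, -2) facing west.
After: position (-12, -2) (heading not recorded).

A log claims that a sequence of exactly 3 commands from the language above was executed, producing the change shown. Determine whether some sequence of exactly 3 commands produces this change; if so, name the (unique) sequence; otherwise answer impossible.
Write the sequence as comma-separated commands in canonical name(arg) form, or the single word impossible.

start: (0, -2) facing west
[1] after straight(4): (-4, -2) facing west
[2] after straight(4): (-8, -2) facing west
[3] after straight(4): (-12, -2) facing west
no rival 3-sequence matches.

straight(4), straight(4), straight(4)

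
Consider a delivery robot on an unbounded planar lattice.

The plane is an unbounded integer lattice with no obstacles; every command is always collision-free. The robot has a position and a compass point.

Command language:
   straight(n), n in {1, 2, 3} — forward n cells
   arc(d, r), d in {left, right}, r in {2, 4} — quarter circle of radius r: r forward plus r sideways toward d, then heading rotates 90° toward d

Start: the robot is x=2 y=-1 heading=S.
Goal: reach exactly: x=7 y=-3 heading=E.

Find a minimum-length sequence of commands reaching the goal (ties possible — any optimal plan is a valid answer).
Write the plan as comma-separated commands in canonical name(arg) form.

arc(left, 2), straight(3)

start: x=2 y=-1 heading=S
t=1 arc(left, 2) ⇒ x=4 y=-3 heading=E
t=2 straight(3) ⇒ x=7 y=-3 heading=E
minimal: 2 command(s), checked below 2.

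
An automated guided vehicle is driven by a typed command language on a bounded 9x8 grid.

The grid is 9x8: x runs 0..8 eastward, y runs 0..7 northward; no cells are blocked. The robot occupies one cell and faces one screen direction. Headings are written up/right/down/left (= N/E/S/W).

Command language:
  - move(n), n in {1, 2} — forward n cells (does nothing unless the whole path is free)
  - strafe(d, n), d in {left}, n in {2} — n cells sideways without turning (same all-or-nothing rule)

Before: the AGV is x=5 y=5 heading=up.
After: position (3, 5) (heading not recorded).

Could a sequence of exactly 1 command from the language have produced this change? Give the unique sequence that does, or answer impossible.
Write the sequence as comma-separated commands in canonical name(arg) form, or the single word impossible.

strafe(left, 2)

from: x=5 y=5 heading=up
1. strafe(left, 2) → x=3 y=5 heading=up
no rival 1-sequence matches.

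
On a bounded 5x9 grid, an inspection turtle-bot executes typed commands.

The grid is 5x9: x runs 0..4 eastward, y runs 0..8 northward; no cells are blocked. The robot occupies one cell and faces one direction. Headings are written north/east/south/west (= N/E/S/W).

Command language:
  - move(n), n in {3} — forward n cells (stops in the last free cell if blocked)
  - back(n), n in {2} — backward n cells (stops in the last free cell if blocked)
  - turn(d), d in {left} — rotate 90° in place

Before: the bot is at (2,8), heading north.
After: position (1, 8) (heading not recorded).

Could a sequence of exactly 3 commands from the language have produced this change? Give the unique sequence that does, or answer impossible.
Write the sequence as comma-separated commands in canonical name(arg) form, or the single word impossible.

turn(left), back(2), move(3)

key: order matters: swapping turn(left) and move(3) lands elsewhere
t0: at (2,8), heading north
1. turn(left) → at (2,8), heading west
2. back(2) → at (4,8), heading west
3. move(3) → at (1,8), heading west
uniquely the one of 27 3-step routes that fits.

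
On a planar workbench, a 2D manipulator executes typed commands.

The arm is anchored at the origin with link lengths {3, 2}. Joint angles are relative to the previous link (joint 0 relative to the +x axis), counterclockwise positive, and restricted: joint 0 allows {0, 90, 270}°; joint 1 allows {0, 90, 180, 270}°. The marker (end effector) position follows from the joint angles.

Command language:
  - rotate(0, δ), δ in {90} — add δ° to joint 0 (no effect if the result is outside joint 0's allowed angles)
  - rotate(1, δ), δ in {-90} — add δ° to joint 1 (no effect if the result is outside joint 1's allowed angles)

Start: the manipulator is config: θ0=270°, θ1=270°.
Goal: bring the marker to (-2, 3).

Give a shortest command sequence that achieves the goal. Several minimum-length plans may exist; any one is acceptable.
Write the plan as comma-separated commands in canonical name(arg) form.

rotate(0, 90), rotate(0, 90), rotate(1, -90), rotate(1, -90)

from: config: θ0=270°, θ1=270°
t=1 rotate(0, 90) ⇒ config: θ0=0°, θ1=270°
t=2 rotate(0, 90) ⇒ config: θ0=90°, θ1=270°
t=3 rotate(1, -90) ⇒ config: θ0=90°, θ1=180°
t=4 rotate(1, -90) ⇒ config: θ0=90°, θ1=90°
no 3-step plan works, so 4 is optimal.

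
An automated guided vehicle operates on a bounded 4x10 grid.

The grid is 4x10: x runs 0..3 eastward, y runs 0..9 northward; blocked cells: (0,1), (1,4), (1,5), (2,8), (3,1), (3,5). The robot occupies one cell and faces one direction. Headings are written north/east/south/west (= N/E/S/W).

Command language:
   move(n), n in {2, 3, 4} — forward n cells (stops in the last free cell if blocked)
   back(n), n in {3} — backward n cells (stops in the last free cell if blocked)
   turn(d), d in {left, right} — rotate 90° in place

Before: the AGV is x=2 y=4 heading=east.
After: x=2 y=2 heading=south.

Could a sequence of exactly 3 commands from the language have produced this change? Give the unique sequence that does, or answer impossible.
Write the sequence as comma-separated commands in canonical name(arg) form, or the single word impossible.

back(3), turn(right), move(2)

key: cell and facing (now S) both changed — the 3 commands mix motion and turning
start: x=2 y=4 heading=east
[1] after back(3): x=2 y=4 heading=east
[2] after turn(right): x=2 y=4 heading=south
[3] after move(2): x=2 y=2 heading=south
no rival 3-sequence matches.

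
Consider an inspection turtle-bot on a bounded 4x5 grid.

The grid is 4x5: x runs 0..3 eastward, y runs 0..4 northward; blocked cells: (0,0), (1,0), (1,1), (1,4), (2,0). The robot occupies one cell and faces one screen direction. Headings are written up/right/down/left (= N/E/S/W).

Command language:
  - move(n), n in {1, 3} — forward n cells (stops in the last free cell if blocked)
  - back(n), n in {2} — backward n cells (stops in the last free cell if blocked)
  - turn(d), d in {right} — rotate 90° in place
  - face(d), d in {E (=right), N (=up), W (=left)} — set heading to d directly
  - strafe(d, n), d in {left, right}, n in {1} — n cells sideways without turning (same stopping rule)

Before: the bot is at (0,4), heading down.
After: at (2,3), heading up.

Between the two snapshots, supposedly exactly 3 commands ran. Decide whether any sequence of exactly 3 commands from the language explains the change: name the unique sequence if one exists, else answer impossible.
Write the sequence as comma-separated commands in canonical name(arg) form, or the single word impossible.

impossible

all 729 sequences checked — none match.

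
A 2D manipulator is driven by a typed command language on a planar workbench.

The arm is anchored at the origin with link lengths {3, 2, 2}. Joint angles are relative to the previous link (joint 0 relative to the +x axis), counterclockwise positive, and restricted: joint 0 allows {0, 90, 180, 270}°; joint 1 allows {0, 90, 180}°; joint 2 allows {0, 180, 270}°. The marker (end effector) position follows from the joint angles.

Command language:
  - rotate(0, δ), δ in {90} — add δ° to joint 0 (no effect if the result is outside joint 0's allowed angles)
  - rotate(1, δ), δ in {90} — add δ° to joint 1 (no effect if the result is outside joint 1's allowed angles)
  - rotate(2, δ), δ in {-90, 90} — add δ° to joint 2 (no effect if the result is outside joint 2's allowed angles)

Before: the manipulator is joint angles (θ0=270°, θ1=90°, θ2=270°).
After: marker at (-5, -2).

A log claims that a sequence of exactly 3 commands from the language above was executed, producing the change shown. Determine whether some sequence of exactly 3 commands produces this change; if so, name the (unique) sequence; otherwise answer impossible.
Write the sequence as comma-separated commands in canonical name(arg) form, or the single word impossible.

start: joint angles (θ0=270°, θ1=90°, θ2=270°)
1. rotate(0, 90) → joint angles (θ0=0°, θ1=90°, θ2=270°)
2. rotate(0, 90) → joint angles (θ0=90°, θ1=90°, θ2=270°)
3. rotate(0, 90) → joint angles (θ0=180°, θ1=90°, θ2=270°)
no rival 3-sequence matches.

rotate(0, 90), rotate(0, 90), rotate(0, 90)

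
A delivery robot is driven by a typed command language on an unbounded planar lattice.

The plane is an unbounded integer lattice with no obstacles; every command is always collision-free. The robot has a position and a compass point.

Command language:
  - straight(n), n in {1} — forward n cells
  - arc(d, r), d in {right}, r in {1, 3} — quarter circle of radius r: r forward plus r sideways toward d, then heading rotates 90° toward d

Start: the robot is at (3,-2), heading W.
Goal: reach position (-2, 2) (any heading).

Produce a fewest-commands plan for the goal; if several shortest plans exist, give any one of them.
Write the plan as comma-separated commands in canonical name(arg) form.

straight(1), straight(1), arc(right, 3), straight(1)

start: at (3,-2), heading W
t=1 straight(1) ⇒ at (2,-2), heading W
t=2 straight(1) ⇒ at (1,-2), heading W
t=3 arc(right, 3) ⇒ at (-2,1), heading N
t=4 straight(1) ⇒ at (-2,2), heading N
no 3-step plan works, so 4 is optimal.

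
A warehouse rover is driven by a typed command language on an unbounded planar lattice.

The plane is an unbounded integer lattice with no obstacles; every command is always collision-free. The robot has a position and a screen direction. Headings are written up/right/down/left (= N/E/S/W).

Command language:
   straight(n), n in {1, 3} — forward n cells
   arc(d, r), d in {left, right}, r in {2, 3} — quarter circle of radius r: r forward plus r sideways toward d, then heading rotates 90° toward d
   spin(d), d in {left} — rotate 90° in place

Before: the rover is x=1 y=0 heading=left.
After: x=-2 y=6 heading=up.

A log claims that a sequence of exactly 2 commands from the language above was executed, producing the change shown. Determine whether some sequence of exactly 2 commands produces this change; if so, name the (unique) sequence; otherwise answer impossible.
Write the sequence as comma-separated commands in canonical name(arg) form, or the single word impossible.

arc(right, 3), straight(3)

key: running straight(3) before arc(right, 3) would end elsewhere — order is forced
start: x=1 y=0 heading=left
[1] after arc(right, 3): x=-2 y=3 heading=up
[2] after straight(3): x=-2 y=6 heading=up
uniquely the one of 49 2-step routes that fits.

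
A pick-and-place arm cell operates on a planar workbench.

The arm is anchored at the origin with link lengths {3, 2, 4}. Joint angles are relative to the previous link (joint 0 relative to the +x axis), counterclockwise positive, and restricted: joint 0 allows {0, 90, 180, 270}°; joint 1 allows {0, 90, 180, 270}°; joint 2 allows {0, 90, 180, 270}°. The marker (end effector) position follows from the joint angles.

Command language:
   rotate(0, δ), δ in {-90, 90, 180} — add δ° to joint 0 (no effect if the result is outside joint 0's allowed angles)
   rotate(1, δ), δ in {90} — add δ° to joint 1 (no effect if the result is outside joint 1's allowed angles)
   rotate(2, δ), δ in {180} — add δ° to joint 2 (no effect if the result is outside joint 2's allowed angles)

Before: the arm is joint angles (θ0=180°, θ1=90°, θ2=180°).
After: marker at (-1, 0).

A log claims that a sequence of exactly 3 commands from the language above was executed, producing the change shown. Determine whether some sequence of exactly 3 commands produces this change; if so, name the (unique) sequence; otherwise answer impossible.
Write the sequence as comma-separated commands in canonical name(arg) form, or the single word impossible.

rotate(1, 90), rotate(1, 90), rotate(1, 90)

t0: joint angles (θ0=180°, θ1=90°, θ2=180°)
t=1 rotate(1, 90) ⇒ joint angles (θ0=180°, θ1=180°, θ2=180°)
t=2 rotate(1, 90) ⇒ joint angles (θ0=180°, θ1=270°, θ2=180°)
t=3 rotate(1, 90) ⇒ joint angles (θ0=180°, θ1=0°, θ2=180°)
all 125 alternatives checked — unique.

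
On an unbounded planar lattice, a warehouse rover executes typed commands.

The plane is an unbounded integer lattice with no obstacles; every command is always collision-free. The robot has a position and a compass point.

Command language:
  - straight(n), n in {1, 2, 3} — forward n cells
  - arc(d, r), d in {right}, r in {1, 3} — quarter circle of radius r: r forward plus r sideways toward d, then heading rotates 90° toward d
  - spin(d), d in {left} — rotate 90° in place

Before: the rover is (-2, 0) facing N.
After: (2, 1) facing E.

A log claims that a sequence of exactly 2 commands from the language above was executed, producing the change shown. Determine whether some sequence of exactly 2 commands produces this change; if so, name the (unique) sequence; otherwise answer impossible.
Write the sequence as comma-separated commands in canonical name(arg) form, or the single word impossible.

arc(right, 1), straight(3)

key: cell and facing (now E) both changed — the 2 commands mix motion and turning
begin: (-2, 0) facing N
t=1 arc(right, 1) ⇒ (-1, 1) facing E
t=2 straight(3) ⇒ (2, 1) facing E
all 36 alternatives checked — unique.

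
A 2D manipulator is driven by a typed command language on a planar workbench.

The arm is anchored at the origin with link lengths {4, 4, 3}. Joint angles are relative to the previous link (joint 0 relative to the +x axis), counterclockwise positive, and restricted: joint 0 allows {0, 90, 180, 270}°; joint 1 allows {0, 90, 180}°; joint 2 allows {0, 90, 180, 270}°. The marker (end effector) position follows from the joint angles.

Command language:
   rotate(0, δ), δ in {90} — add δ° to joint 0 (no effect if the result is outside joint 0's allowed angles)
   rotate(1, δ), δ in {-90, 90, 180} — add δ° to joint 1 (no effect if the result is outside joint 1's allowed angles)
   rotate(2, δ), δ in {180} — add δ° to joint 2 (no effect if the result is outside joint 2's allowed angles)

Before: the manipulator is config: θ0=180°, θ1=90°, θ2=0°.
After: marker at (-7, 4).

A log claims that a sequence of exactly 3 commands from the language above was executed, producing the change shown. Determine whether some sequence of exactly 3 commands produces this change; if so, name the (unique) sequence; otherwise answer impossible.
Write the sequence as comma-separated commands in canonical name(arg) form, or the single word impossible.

rotate(0, 90), rotate(0, 90), rotate(0, 90)

t0: config: θ0=180°, θ1=90°, θ2=0°
t=1 rotate(0, 90) ⇒ config: θ0=270°, θ1=90°, θ2=0°
t=2 rotate(0, 90) ⇒ config: θ0=0°, θ1=90°, θ2=0°
t=3 rotate(0, 90) ⇒ config: θ0=90°, θ1=90°, θ2=0°
no other 3-command option fits: unique.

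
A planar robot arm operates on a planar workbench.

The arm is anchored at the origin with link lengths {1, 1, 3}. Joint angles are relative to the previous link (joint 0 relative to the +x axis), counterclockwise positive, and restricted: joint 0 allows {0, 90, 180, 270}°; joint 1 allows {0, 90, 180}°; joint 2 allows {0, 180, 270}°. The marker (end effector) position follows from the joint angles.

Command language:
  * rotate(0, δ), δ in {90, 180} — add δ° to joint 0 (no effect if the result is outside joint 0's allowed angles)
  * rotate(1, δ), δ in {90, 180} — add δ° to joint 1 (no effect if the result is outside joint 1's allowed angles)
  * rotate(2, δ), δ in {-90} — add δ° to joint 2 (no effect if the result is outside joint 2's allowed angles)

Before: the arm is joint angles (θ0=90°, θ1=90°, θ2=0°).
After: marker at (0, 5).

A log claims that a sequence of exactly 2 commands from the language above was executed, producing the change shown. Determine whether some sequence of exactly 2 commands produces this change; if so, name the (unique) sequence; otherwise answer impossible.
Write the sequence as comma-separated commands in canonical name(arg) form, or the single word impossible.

rotate(1, 90), rotate(1, 180)

key: order matters: swapping rotate(1, 90) and rotate(1, 180) lands elsewhere
initial: joint angles (θ0=90°, θ1=90°, θ2=0°)
1. rotate(1, 90) → joint angles (θ0=90°, θ1=180°, θ2=0°)
2. rotate(1, 180) → joint angles (θ0=90°, θ1=0°, θ2=0°)
uniquely the one of 25 2-step routes that fits.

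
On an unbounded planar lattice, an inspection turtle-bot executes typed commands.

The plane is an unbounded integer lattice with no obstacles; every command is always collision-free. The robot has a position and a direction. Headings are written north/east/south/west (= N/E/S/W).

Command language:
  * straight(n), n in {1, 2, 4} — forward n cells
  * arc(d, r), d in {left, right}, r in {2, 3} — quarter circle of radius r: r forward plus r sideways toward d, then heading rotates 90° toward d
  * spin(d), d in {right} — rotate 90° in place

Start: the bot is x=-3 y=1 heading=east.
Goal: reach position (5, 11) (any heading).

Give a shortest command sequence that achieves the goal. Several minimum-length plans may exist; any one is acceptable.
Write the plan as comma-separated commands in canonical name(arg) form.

t0: x=-3 y=1 heading=east
1. straight(2) → x=-1 y=1 heading=east
2. arc(left, 3) → x=2 y=4 heading=north
3. straight(4) → x=2 y=8 heading=north
4. arc(right, 3) → x=5 y=11 heading=east
shorter routes all fall short; 4 is best.

straight(2), arc(left, 3), straight(4), arc(right, 3)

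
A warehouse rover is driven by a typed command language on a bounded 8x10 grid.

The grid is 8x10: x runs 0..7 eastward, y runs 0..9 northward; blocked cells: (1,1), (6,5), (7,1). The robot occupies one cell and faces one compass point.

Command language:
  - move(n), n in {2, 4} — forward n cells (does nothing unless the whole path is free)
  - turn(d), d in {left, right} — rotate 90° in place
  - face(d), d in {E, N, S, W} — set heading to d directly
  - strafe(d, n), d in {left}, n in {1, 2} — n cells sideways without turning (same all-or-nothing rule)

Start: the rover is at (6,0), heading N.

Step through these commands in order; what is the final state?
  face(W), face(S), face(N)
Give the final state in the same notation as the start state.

at (6,0), heading N

start: at (6,0), heading N
1. face(W) → at (6,0), heading W
2. face(S) → at (6,0), heading S
3. face(N) → at (6,0), heading N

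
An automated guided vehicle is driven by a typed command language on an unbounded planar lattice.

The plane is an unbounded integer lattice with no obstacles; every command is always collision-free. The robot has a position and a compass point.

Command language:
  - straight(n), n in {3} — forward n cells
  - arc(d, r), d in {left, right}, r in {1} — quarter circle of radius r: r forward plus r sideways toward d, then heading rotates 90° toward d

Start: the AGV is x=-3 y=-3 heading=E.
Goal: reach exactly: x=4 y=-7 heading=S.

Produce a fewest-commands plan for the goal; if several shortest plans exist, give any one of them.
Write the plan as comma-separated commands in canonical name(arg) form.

straight(3), straight(3), arc(right, 1), straight(3)

initial: x=-3 y=-3 heading=E
1. straight(3) → x=0 y=-3 heading=E
2. straight(3) → x=3 y=-3 heading=E
3. arc(right, 1) → x=4 y=-4 heading=S
4. straight(3) → x=4 y=-7 heading=S
no 3-step plan works, so 4 is optimal.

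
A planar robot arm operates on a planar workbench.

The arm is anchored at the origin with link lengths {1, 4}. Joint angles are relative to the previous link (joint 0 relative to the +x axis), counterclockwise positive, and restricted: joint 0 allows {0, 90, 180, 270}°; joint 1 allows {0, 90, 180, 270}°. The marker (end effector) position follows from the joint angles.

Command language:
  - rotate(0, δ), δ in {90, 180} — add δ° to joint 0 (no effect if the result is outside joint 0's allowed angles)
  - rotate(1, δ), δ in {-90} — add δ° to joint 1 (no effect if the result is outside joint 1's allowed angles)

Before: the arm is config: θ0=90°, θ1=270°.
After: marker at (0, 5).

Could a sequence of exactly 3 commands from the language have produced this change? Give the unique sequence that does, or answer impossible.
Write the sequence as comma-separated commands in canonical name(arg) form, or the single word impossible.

rotate(1, -90), rotate(1, -90), rotate(1, -90)

initial: config: θ0=90°, θ1=270°
step 1 (rotate(1, -90)): config: θ0=90°, θ1=180°
step 2 (rotate(1, -90)): config: θ0=90°, θ1=90°
step 3 (rotate(1, -90)): config: θ0=90°, θ1=0°
no rival 3-sequence matches.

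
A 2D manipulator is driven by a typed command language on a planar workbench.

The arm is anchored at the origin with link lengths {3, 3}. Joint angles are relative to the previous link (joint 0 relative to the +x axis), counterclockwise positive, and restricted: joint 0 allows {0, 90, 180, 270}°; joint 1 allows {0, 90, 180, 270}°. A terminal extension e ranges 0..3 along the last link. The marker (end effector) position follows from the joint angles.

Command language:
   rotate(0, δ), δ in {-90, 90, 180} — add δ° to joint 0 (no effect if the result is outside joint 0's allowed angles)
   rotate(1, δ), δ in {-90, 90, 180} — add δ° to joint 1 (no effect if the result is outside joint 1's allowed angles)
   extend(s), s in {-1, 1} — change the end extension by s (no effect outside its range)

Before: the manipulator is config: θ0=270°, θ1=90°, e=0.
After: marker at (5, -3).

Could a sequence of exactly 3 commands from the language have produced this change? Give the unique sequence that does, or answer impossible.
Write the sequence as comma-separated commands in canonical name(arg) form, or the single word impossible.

extend(-1), extend(1), extend(1)

key: order matters: swapping extend(-1) and extend(1) lands elsewhere
initial: config: θ0=270°, θ1=90°, e=0
step 1 (extend(-1)): config: θ0=270°, θ1=90°, e=0
step 2 (extend(1)): config: θ0=270°, θ1=90°, e=1
step 3 (extend(1)): config: θ0=270°, θ1=90°, e=2
uniquely the one of 512 3-step routes that fits.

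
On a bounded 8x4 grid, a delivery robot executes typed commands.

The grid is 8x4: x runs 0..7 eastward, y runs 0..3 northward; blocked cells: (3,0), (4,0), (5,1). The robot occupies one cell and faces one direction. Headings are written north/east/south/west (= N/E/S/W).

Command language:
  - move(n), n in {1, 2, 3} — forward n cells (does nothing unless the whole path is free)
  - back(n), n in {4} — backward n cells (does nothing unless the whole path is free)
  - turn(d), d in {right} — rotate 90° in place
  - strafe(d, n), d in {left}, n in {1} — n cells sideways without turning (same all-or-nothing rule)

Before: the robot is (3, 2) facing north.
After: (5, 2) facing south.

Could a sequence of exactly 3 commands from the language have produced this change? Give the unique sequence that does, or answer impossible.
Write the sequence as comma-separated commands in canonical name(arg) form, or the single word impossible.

key: cell and facing (now S) both changed — the 3 commands mix motion and turning
start: (3, 2) facing north
[1] after turn(right): (3, 2) facing east
[2] after move(2): (5, 2) facing east
[3] after turn(right): (5, 2) facing south
all 216 alternatives checked — unique.

turn(right), move(2), turn(right)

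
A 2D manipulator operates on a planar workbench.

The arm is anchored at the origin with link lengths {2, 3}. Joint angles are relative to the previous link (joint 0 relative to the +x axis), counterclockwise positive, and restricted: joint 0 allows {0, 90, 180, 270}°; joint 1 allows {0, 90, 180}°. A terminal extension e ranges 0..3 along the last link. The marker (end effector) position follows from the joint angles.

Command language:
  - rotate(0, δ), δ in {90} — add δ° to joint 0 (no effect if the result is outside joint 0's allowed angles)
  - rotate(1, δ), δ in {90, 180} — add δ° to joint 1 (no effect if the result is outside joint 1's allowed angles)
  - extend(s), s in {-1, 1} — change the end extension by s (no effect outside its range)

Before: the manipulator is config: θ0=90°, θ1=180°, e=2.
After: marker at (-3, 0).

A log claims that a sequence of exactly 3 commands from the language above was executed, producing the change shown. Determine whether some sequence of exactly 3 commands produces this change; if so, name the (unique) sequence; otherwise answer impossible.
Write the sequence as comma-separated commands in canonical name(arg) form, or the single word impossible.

from: config: θ0=90°, θ1=180°, e=2
1. rotate(0, 90) → config: θ0=180°, θ1=180°, e=2
2. rotate(0, 90) → config: θ0=270°, θ1=180°, e=2
3. rotate(0, 90) → config: θ0=0°, θ1=180°, e=2
uniquely the one of 125 3-step routes that fits.

rotate(0, 90), rotate(0, 90), rotate(0, 90)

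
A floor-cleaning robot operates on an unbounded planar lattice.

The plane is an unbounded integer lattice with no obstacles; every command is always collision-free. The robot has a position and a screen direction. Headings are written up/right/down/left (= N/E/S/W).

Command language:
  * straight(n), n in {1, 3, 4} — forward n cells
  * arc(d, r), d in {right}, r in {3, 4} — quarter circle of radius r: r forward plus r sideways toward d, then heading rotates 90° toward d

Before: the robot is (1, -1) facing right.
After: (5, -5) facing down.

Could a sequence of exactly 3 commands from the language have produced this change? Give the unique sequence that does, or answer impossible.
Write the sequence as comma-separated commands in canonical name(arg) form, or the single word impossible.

key: position moved to (5,-5) AND the heading swung to S — translation plus rotation needed
from: (1, -1) facing right
t=1 straight(1) ⇒ (2, -1) facing right
t=2 arc(right, 3) ⇒ (5, -4) facing down
t=3 straight(1) ⇒ (5, -5) facing down
no rival 3-sequence matches.

straight(1), arc(right, 3), straight(1)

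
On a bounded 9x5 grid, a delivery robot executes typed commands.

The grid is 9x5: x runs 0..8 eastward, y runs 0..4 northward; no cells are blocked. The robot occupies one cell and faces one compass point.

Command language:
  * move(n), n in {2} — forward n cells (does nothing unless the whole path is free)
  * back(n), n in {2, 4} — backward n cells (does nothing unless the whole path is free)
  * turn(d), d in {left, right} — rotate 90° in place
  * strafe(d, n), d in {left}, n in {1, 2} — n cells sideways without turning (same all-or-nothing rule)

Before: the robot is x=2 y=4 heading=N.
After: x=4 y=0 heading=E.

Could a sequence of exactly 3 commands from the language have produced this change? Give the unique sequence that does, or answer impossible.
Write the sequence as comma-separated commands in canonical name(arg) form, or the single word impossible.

back(4), turn(right), move(2)

key: running move(2) before back(4) would end elsewhere — order is forced
start: x=2 y=4 heading=N
step 1 (back(4)): x=2 y=0 heading=N
step 2 (turn(right)): x=2 y=0 heading=E
step 3 (move(2)): x=4 y=0 heading=E
uniquely the one of 343 3-step routes that fits.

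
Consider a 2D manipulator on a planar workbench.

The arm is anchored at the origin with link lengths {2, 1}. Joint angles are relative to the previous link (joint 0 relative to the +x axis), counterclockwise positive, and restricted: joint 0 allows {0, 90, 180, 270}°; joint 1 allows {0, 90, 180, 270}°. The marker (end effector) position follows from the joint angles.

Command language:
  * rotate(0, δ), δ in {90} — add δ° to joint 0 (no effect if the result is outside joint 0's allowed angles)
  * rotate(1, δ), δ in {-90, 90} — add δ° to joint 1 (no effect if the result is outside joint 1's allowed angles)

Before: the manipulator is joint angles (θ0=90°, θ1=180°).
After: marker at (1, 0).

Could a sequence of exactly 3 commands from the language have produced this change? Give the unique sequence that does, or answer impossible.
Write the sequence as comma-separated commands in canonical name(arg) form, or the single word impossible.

from: joint angles (θ0=90°, θ1=180°)
t=1 rotate(0, 90) ⇒ joint angles (θ0=180°, θ1=180°)
t=2 rotate(0, 90) ⇒ joint angles (θ0=270°, θ1=180°)
t=3 rotate(0, 90) ⇒ joint angles (θ0=0°, θ1=180°)
no other 3-command option fits: unique.

rotate(0, 90), rotate(0, 90), rotate(0, 90)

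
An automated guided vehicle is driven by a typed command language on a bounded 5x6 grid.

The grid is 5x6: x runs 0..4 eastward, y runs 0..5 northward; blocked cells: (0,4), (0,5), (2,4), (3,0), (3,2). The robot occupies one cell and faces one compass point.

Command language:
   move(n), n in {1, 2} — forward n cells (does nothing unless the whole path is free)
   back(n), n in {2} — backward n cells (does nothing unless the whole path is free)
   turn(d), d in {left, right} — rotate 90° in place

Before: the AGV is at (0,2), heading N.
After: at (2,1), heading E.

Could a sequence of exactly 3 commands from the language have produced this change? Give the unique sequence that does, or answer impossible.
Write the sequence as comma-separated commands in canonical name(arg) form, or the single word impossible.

every 3-command combo misses the target.

impossible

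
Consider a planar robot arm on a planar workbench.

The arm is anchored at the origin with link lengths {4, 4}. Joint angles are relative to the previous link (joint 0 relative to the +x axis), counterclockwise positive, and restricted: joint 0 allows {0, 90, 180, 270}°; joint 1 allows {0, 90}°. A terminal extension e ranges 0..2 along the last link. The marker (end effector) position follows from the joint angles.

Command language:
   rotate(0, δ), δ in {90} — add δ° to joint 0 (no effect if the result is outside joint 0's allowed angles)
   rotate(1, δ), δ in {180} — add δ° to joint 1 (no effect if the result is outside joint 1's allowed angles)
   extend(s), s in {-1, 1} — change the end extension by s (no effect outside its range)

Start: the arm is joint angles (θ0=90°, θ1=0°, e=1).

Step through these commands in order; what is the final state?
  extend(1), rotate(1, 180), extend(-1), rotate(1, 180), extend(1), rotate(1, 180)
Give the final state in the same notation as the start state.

begin: joint angles (θ0=90°, θ1=0°, e=1)
[1] after extend(1): joint angles (θ0=90°, θ1=0°, e=2)
[2] after rotate(1, 180): joint angles (θ0=90°, θ1=0°, e=2)
[3] after extend(-1): joint angles (θ0=90°, θ1=0°, e=1)
[4] after rotate(1, 180): joint angles (θ0=90°, θ1=0°, e=1)
[5] after extend(1): joint angles (θ0=90°, θ1=0°, e=2)
[6] after rotate(1, 180): joint angles (θ0=90°, θ1=0°, e=2)

joint angles (θ0=90°, θ1=0°, e=2)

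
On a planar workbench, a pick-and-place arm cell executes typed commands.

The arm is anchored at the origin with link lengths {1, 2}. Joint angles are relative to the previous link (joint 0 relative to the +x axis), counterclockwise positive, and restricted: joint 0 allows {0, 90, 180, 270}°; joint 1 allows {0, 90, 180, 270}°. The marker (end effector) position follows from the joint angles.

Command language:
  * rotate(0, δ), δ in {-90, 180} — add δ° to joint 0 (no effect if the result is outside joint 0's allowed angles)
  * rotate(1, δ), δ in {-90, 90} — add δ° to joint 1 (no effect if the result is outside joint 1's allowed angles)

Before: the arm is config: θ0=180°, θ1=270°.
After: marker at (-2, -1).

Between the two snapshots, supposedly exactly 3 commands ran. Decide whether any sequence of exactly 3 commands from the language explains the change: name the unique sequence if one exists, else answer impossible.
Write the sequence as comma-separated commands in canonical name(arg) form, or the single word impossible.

rotate(0, -90), rotate(0, -90), rotate(0, -90)

initial: config: θ0=180°, θ1=270°
1. rotate(0, -90) → config: θ0=90°, θ1=270°
2. rotate(0, -90) → config: θ0=0°, θ1=270°
3. rotate(0, -90) → config: θ0=270°, θ1=270°
no other 3-command option fits: unique.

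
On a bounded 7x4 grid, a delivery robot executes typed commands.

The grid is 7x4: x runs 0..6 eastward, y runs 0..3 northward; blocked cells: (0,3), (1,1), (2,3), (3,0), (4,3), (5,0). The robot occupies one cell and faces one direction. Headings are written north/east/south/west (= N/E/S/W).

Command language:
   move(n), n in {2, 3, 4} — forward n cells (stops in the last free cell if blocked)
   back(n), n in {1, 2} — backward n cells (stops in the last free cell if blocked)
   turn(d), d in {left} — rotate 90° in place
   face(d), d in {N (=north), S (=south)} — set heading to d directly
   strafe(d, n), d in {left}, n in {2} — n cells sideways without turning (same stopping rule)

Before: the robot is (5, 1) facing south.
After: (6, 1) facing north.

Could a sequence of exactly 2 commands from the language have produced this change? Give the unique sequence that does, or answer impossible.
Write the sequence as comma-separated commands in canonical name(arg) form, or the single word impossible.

strafe(left, 2), face(N)

key: running face(N) before strafe(left, 2) would end elsewhere — order is forced
start: (5, 1) facing south
[1] after strafe(left, 2): (6, 1) facing south
[2] after face(N): (6, 1) facing north
no rival 2-sequence matches.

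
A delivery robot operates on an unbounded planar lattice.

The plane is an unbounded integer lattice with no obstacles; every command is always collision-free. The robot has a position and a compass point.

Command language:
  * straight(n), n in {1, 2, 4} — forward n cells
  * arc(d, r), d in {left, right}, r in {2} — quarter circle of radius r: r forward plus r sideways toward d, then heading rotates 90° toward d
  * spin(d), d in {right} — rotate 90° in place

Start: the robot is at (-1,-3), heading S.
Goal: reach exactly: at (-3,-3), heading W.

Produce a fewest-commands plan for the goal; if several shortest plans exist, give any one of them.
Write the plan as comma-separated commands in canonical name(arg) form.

initial: at (-1,-3), heading S
[1] after spin(right): at (-1,-3), heading W
[2] after straight(2): at (-3,-3), heading W
minimal: 2 command(s), checked below 2.

spin(right), straight(2)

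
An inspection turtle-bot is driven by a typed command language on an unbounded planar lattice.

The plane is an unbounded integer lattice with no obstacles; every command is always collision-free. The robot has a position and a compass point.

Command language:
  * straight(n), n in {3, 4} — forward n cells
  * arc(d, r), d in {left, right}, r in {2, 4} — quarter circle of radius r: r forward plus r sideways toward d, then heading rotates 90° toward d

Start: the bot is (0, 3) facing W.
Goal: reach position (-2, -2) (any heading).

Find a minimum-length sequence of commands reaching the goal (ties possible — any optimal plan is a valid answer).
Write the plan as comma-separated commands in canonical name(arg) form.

start: (0, 3) facing W
step 1 (arc(left, 2)): (-2, 1) facing S
step 2 (straight(3)): (-2, -2) facing S
nothing shorter than 2 reaches the goal.

arc(left, 2), straight(3)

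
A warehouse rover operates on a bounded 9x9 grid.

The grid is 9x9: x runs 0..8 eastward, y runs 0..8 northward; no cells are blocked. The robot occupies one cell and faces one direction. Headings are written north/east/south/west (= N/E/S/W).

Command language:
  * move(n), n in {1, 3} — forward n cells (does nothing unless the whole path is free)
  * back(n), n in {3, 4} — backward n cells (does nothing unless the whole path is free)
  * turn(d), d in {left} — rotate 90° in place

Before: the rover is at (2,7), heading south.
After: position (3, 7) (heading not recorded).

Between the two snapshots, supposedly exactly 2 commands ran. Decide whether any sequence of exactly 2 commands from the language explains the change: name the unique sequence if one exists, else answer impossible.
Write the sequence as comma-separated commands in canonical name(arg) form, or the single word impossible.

turn(left), move(1)

key: order matters: swapping turn(left) and move(1) lands elsewhere
begin: at (2,7), heading south
[1] after turn(left): at (2,7), heading east
[2] after move(1): at (3,7), heading east
no rival 2-sequence matches.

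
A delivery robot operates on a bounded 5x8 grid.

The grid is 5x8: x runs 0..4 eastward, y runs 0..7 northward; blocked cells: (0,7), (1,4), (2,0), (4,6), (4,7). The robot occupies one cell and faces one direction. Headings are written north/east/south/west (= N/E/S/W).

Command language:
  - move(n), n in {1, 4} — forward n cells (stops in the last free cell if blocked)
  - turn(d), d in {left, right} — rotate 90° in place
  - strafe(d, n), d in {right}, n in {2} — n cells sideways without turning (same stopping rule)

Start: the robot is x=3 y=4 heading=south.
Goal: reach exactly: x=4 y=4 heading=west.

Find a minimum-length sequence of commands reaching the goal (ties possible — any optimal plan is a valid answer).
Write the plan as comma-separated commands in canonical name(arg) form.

turn(right), turn(right), strafe(right, 2), turn(left)

from: x=3 y=4 heading=south
[1] after turn(right): x=3 y=4 heading=west
[2] after turn(right): x=3 y=4 heading=north
[3] after strafe(right, 2): x=4 y=4 heading=north
[4] after turn(left): x=4 y=4 heading=west
minimal: 4 command(s), checked below 4.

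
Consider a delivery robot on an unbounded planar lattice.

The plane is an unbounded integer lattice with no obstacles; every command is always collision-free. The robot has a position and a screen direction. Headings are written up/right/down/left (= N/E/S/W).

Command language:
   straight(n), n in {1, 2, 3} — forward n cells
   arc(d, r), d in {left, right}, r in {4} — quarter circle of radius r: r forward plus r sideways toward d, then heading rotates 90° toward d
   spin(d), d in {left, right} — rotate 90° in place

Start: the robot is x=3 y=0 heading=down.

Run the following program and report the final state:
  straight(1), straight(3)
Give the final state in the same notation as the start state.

start: x=3 y=0 heading=down
1. straight(1) → x=3 y=-1 heading=down
2. straight(3) → x=3 y=-4 heading=down

x=3 y=-4 heading=down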